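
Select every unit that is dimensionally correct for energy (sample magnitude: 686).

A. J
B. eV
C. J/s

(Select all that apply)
A, B

energy has SI base units: kg * m^2 / s^2

Checking each option against kg * m^2 / s^2:
  A. J: ✓ matches
  B. eV: ✓ matches
  C. J/s: ✗ does not match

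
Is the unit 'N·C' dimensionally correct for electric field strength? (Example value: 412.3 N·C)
No

electric field strength has SI base units: kg * m / (A * s^3)
N·C does NOT reduce to kg * m / (A * s^3); a valid unit for electric field strength would be e.g. V/m.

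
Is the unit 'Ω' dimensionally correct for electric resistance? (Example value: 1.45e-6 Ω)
Yes

electric resistance has SI base units: kg * m^2 / (A^2 * s^3)
Ω reduces to the same SI base units, so it is a valid unit for electric resistance.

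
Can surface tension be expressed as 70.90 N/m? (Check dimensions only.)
Yes

surface tension has SI base units: kg / s^2
N/m reduces to the same SI base units, so it is a valid unit for surface tension.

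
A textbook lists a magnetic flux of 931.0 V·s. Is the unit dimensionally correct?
Yes

magnetic flux has SI base units: kg * m^2 / (A * s^2)
V·s reduces to the same SI base units, so it is a valid unit for magnetic flux.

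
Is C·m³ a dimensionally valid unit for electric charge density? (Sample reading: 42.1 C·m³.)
No

electric charge density has SI base units: A * s / m^3
C·m³ does NOT reduce to A * s / m^3; a valid unit for electric charge density would be e.g. C/m³.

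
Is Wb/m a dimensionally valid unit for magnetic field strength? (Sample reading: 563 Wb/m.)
No

magnetic field strength has SI base units: A / m
Wb/m does NOT reduce to A / m; a valid unit for magnetic field strength would be e.g. A/m.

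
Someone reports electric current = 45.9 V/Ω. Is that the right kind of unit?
Yes

electric current has SI base units: A
V/Ω reduces to the same SI base units, so it is a valid unit for electric current.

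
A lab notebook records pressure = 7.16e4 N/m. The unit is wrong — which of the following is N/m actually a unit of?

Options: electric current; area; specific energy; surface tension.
surface tension

pressure should have units dimensionally equivalent to kg / (m * s^2) (e.g. Pa).
The given unit 'N/m' reduces to kg / s^2. Of the listed options, that is the dimensionality of surface tension.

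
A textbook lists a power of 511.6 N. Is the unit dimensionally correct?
No

power has SI base units: kg * m^2 / s^3
N does NOT reduce to kg * m^2 / s^3; a valid unit for power would be e.g. W.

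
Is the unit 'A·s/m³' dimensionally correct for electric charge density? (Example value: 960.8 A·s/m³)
Yes

electric charge density has SI base units: A * s / m^3
A·s/m³ reduces to the same SI base units, so it is a valid unit for electric charge density.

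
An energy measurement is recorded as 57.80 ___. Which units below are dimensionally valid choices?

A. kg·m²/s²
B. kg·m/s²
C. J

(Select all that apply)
A, C

energy has SI base units: kg * m^2 / s^2

Checking each option against kg * m^2 / s^2:
  A. kg·m²/s²: ✓ matches
  B. kg·m/s²: ✗ does not match
  C. J: ✓ matches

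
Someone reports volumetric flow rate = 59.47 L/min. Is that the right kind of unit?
Yes

volumetric flow rate has SI base units: m^3 / s
L/min reduces to the same SI base units, so it is a valid unit for volumetric flow rate.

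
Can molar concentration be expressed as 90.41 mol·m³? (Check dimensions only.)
No

molar concentration has SI base units: mol / m^3
mol·m³ does NOT reduce to mol / m^3; a valid unit for molar concentration would be e.g. mol/m³.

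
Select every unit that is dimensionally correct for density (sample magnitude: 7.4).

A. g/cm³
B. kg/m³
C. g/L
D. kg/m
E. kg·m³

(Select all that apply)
A, B, C

density has SI base units: kg / m^3

Checking each option against kg / m^3:
  A. g/cm³: ✓ matches
  B. kg/m³: ✓ matches
  C. g/L: ✓ matches
  D. kg/m: ✗ does not match
  E. kg·m³: ✗ does not match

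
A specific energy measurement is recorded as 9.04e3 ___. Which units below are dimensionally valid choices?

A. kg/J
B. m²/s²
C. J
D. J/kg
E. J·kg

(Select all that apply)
B, D

specific energy has SI base units: m^2 / s^2

Checking each option against m^2 / s^2:
  A. kg/J: ✗ does not match
  B. m²/s²: ✓ matches
  C. J: ✗ does not match
  D. J/kg: ✓ matches
  E. J·kg: ✗ does not match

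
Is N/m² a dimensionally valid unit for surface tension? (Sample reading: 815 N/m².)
No

surface tension has SI base units: kg / s^2
N/m² does NOT reduce to kg / s^2; a valid unit for surface tension would be e.g. N/m.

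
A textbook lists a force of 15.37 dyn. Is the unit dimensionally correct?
Yes

force has SI base units: kg * m / s^2
dyn reduces to the same SI base units, so it is a valid unit for force.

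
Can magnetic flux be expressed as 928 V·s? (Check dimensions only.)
Yes

magnetic flux has SI base units: kg * m^2 / (A * s^2)
V·s reduces to the same SI base units, so it is a valid unit for magnetic flux.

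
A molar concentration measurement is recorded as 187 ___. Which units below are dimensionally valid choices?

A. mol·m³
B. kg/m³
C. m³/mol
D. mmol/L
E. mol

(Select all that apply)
D

molar concentration has SI base units: mol / m^3

Checking each option against mol / m^3:
  A. mol·m³: ✗ does not match
  B. kg/m³: ✗ does not match
  C. m³/mol: ✗ does not match
  D. mmol/L: ✓ matches
  E. mol: ✗ does not match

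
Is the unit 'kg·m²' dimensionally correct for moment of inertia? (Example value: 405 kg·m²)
Yes

moment of inertia has SI base units: kg * m^2
kg·m² reduces to the same SI base units, so it is a valid unit for moment of inertia.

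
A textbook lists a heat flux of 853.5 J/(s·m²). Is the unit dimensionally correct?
Yes

heat flux has SI base units: kg / s^3
J/(s·m²) reduces to the same SI base units, so it is a valid unit for heat flux.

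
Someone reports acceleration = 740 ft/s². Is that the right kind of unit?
Yes

acceleration has SI base units: m / s^2
ft/s² reduces to the same SI base units, so it is a valid unit for acceleration.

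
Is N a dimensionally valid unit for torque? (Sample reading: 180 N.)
No

torque has SI base units: kg * m^2 / s^2
N does NOT reduce to kg * m^2 / s^2; a valid unit for torque would be e.g. N·m.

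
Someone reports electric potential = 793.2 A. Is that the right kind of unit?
No

electric potential has SI base units: kg * m^2 / (A * s^3)
A does NOT reduce to kg * m^2 / (A * s^3); a valid unit for electric potential would be e.g. V.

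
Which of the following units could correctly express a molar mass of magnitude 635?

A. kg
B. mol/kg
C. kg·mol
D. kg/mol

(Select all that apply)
D

molar mass has SI base units: kg / mol

Checking each option against kg / mol:
  A. kg: ✗ does not match
  B. mol/kg: ✗ does not match
  C. kg·mol: ✗ does not match
  D. kg/mol: ✓ matches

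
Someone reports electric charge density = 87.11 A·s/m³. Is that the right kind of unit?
Yes

electric charge density has SI base units: A * s / m^3
A·s/m³ reduces to the same SI base units, so it is a valid unit for electric charge density.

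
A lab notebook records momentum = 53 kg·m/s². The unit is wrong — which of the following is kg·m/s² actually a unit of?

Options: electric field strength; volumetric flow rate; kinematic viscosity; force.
force

momentum should have units dimensionally equivalent to kg * m / s (e.g. kg·m/s).
The given unit 'kg·m/s²' reduces to kg * m / s^2. Of the listed options, that is the dimensionality of force.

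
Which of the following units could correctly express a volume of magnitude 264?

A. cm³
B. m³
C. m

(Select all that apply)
A, B

volume has SI base units: m^3

Checking each option against m^3:
  A. cm³: ✓ matches
  B. m³: ✓ matches
  C. m: ✗ does not match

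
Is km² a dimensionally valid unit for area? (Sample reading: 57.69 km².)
Yes

area has SI base units: m^2
km² reduces to the same SI base units, so it is a valid unit for area.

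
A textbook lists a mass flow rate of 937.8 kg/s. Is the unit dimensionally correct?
Yes

mass flow rate has SI base units: kg / s
kg/s reduces to the same SI base units, so it is a valid unit for mass flow rate.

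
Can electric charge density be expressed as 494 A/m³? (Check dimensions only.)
No

electric charge density has SI base units: A * s / m^3
A/m³ does NOT reduce to A * s / m^3; a valid unit for electric charge density would be e.g. C/m³.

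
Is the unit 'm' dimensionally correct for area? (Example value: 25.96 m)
No

area has SI base units: m^2
m does NOT reduce to m^2; a valid unit for area would be e.g. m².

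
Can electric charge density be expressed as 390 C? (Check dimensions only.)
No

electric charge density has SI base units: A * s / m^3
C does NOT reduce to A * s / m^3; a valid unit for electric charge density would be e.g. C/m³.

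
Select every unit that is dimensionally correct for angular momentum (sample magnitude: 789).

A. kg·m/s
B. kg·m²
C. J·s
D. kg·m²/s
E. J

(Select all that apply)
C, D

angular momentum has SI base units: kg * m^2 / s

Checking each option against kg * m^2 / s:
  A. kg·m/s: ✗ does not match
  B. kg·m²: ✗ does not match
  C. J·s: ✓ matches
  D. kg·m²/s: ✓ matches
  E. J: ✗ does not match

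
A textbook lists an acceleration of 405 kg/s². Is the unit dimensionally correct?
No

acceleration has SI base units: m / s^2
kg/s² does NOT reduce to m / s^2; a valid unit for acceleration would be e.g. m/s².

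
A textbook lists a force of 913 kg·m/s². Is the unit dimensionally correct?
Yes

force has SI base units: kg * m / s^2
kg·m/s² reduces to the same SI base units, so it is a valid unit for force.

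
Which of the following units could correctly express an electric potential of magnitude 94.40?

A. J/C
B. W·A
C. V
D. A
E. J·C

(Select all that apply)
A, C

electric potential has SI base units: kg * m^2 / (A * s^3)

Checking each option against kg * m^2 / (A * s^3):
  A. J/C: ✓ matches
  B. W·A: ✗ does not match
  C. V: ✓ matches
  D. A: ✗ does not match
  E. J·C: ✗ does not match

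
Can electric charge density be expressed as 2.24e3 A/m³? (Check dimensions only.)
No

electric charge density has SI base units: A * s / m^3
A/m³ does NOT reduce to A * s / m^3; a valid unit for electric charge density would be e.g. C/m³.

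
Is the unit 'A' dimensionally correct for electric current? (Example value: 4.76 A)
Yes

electric current has SI base units: A
A reduces to the same SI base units, so it is a valid unit for electric current.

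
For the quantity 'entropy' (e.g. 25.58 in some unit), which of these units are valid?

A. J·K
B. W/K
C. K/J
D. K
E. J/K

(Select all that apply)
E

entropy has SI base units: kg * m^2 / (s^2 * K)

Checking each option against kg * m^2 / (s^2 * K):
  A. J·K: ✗ does not match
  B. W/K: ✗ does not match
  C. K/J: ✗ does not match
  D. K: ✗ does not match
  E. J/K: ✓ matches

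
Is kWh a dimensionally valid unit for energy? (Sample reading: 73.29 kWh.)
Yes

energy has SI base units: kg * m^2 / s^2
kWh reduces to the same SI base units, so it is a valid unit for energy.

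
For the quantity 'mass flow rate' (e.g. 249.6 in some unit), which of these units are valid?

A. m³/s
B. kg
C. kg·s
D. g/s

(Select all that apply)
D

mass flow rate has SI base units: kg / s

Checking each option against kg / s:
  A. m³/s: ✗ does not match
  B. kg: ✗ does not match
  C. kg·s: ✗ does not match
  D. g/s: ✓ matches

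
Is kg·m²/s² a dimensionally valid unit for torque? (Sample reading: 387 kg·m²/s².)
Yes

torque has SI base units: kg * m^2 / s^2
kg·m²/s² reduces to the same SI base units, so it is a valid unit for torque.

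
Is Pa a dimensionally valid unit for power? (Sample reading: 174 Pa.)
No

power has SI base units: kg * m^2 / s^3
Pa does NOT reduce to kg * m^2 / s^3; a valid unit for power would be e.g. W.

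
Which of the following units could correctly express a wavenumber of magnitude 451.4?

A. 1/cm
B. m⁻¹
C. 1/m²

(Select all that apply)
A, B

wavenumber has SI base units: 1 / m

Checking each option against 1 / m:
  A. 1/cm: ✓ matches
  B. m⁻¹: ✓ matches
  C. 1/m²: ✗ does not match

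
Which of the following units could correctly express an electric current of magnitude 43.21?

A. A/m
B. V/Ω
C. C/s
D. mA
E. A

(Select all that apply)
B, C, D, E

electric current has SI base units: A

Checking each option against A:
  A. A/m: ✗ does not match
  B. V/Ω: ✓ matches
  C. C/s: ✓ matches
  D. mA: ✓ matches
  E. A: ✓ matches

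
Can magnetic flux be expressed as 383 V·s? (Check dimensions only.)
Yes

magnetic flux has SI base units: kg * m^2 / (A * s^2)
V·s reduces to the same SI base units, so it is a valid unit for magnetic flux.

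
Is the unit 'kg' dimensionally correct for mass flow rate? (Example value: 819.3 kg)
No

mass flow rate has SI base units: kg / s
kg does NOT reduce to kg / s; a valid unit for mass flow rate would be e.g. kg/s.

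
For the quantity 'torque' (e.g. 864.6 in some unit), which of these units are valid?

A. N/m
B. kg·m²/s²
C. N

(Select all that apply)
B

torque has SI base units: kg * m^2 / s^2

Checking each option against kg * m^2 / s^2:
  A. N/m: ✗ does not match
  B. kg·m²/s²: ✓ matches
  C. N: ✗ does not match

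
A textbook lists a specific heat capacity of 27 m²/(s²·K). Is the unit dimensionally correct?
Yes

specific heat capacity has SI base units: m^2 / (s^2 * K)
m²/(s²·K) reduces to the same SI base units, so it is a valid unit for specific heat capacity.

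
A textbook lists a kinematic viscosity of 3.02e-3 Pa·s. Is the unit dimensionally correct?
No

kinematic viscosity has SI base units: m^2 / s
Pa·s does NOT reduce to m^2 / s; a valid unit for kinematic viscosity would be e.g. m²/s.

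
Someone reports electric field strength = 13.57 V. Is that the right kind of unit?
No

electric field strength has SI base units: kg * m / (A * s^3)
V does NOT reduce to kg * m / (A * s^3); a valid unit for electric field strength would be e.g. V/m.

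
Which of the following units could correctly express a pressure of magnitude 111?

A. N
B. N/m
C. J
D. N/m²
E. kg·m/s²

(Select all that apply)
D

pressure has SI base units: kg / (m * s^2)

Checking each option against kg / (m * s^2):
  A. N: ✗ does not match
  B. N/m: ✗ does not match
  C. J: ✗ does not match
  D. N/m²: ✓ matches
  E. kg·m/s²: ✗ does not match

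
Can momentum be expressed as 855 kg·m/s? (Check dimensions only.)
Yes

momentum has SI base units: kg * m / s
kg·m/s reduces to the same SI base units, so it is a valid unit for momentum.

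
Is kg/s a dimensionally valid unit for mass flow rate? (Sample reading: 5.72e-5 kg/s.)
Yes

mass flow rate has SI base units: kg / s
kg/s reduces to the same SI base units, so it is a valid unit for mass flow rate.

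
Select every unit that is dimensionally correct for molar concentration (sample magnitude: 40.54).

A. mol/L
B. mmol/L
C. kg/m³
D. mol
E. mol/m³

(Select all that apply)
A, B, E

molar concentration has SI base units: mol / m^3

Checking each option against mol / m^3:
  A. mol/L: ✓ matches
  B. mmol/L: ✓ matches
  C. kg/m³: ✗ does not match
  D. mol: ✗ does not match
  E. mol/m³: ✓ matches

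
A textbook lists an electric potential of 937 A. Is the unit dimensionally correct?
No

electric potential has SI base units: kg * m^2 / (A * s^3)
A does NOT reduce to kg * m^2 / (A * s^3); a valid unit for electric potential would be e.g. V.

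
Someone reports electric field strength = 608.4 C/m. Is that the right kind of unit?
No

electric field strength has SI base units: kg * m / (A * s^3)
C/m does NOT reduce to kg * m / (A * s^3); a valid unit for electric field strength would be e.g. V/m.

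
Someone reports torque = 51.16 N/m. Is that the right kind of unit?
No

torque has SI base units: kg * m^2 / s^2
N/m does NOT reduce to kg * m^2 / s^2; a valid unit for torque would be e.g. N·m.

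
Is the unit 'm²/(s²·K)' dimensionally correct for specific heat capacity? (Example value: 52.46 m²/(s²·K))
Yes

specific heat capacity has SI base units: m^2 / (s^2 * K)
m²/(s²·K) reduces to the same SI base units, so it is a valid unit for specific heat capacity.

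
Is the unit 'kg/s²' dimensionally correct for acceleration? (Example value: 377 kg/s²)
No

acceleration has SI base units: m / s^2
kg/s² does NOT reduce to m / s^2; a valid unit for acceleration would be e.g. m/s².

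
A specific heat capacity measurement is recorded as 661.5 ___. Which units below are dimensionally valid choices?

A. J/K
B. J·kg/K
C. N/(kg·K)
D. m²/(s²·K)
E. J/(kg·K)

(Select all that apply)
D, E

specific heat capacity has SI base units: m^2 / (s^2 * K)

Checking each option against m^2 / (s^2 * K):
  A. J/K: ✗ does not match
  B. J·kg/K: ✗ does not match
  C. N/(kg·K): ✗ does not match
  D. m²/(s²·K): ✓ matches
  E. J/(kg·K): ✓ matches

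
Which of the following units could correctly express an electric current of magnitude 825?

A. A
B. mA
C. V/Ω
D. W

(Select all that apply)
A, B, C

electric current has SI base units: A

Checking each option against A:
  A. A: ✓ matches
  B. mA: ✓ matches
  C. V/Ω: ✓ matches
  D. W: ✗ does not match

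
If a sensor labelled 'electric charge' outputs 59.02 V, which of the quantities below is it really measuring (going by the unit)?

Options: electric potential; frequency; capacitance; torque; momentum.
electric potential

electric charge should have units dimensionally equivalent to A * s (e.g. C).
The given unit 'V' reduces to kg * m^2 / (A * s^3). Of the listed options, that is the dimensionality of electric potential.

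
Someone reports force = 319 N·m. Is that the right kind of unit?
No

force has SI base units: kg * m / s^2
N·m does NOT reduce to kg * m / s^2; a valid unit for force would be e.g. N.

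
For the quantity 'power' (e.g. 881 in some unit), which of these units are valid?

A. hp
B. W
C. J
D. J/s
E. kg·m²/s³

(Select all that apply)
A, B, D, E

power has SI base units: kg * m^2 / s^3

Checking each option against kg * m^2 / s^3:
  A. hp: ✓ matches
  B. W: ✓ matches
  C. J: ✗ does not match
  D. J/s: ✓ matches
  E. kg·m²/s³: ✓ matches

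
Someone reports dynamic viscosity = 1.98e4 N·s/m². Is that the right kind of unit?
Yes

dynamic viscosity has SI base units: kg / (m * s)
N·s/m² reduces to the same SI base units, so it is a valid unit for dynamic viscosity.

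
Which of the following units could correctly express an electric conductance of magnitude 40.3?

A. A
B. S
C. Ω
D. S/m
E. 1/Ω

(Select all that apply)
B, E

electric conductance has SI base units: A^2 * s^3 / (kg * m^2)

Checking each option against A^2 * s^3 / (kg * m^2):
  A. A: ✗ does not match
  B. S: ✓ matches
  C. Ω: ✗ does not match
  D. S/m: ✗ does not match
  E. 1/Ω: ✓ matches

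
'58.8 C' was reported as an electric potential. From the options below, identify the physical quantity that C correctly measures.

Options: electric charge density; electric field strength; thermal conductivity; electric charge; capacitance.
electric charge

electric potential should have units dimensionally equivalent to kg * m^2 / (A * s^3) (e.g. V).
The given unit 'C' reduces to A * s. Of the listed options, that is the dimensionality of electric charge.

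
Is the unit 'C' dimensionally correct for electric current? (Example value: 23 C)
No

electric current has SI base units: A
C does NOT reduce to A; a valid unit for electric current would be e.g. A.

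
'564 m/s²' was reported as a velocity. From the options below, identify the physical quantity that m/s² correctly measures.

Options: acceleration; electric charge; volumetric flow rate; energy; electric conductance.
acceleration

velocity should have units dimensionally equivalent to m / s (e.g. m/s).
The given unit 'm/s²' reduces to m / s^2. Of the listed options, that is the dimensionality of acceleration.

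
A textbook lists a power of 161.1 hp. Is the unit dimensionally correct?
Yes

power has SI base units: kg * m^2 / s^3
hp reduces to the same SI base units, so it is a valid unit for power.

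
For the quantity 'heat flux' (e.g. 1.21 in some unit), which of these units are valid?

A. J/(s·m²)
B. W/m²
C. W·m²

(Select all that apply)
A, B

heat flux has SI base units: kg / s^3

Checking each option against kg / s^3:
  A. J/(s·m²): ✓ matches
  B. W/m²: ✓ matches
  C. W·m²: ✗ does not match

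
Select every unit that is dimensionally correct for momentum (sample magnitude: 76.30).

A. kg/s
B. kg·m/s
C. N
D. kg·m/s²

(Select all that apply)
B

momentum has SI base units: kg * m / s

Checking each option against kg * m / s:
  A. kg/s: ✗ does not match
  B. kg·m/s: ✓ matches
  C. N: ✗ does not match
  D. kg·m/s²: ✗ does not match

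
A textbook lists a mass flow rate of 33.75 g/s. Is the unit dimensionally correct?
Yes

mass flow rate has SI base units: kg / s
g/s reduces to the same SI base units, so it is a valid unit for mass flow rate.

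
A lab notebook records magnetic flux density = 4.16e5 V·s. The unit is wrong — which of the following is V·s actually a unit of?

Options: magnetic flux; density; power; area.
magnetic flux

magnetic flux density should have units dimensionally equivalent to kg / (A * s^2) (e.g. T).
The given unit 'V·s' reduces to kg * m^2 / (A * s^2). Of the listed options, that is the dimensionality of magnetic flux.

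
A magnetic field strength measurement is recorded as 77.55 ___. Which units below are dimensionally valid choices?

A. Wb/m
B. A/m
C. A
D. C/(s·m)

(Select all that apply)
B, D

magnetic field strength has SI base units: A / m

Checking each option against A / m:
  A. Wb/m: ✗ does not match
  B. A/m: ✓ matches
  C. A: ✗ does not match
  D. C/(s·m): ✓ matches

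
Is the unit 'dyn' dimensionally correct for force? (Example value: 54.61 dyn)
Yes

force has SI base units: kg * m / s^2
dyn reduces to the same SI base units, so it is a valid unit for force.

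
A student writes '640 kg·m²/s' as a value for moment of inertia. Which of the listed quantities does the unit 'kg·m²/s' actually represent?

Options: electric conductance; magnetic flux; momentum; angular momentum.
angular momentum

moment of inertia should have units dimensionally equivalent to kg * m^2 (e.g. kg·m²).
The given unit 'kg·m²/s' reduces to kg * m^2 / s. Of the listed options, that is the dimensionality of angular momentum.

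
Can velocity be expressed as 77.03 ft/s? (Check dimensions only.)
Yes

velocity has SI base units: m / s
ft/s reduces to the same SI base units, so it is a valid unit for velocity.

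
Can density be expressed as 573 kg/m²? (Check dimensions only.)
No

density has SI base units: kg / m^3
kg/m² does NOT reduce to kg / m^3; a valid unit for density would be e.g. kg/m³.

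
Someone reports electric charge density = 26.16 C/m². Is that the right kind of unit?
No

electric charge density has SI base units: A * s / m^3
C/m² does NOT reduce to A * s / m^3; a valid unit for electric charge density would be e.g. C/m³.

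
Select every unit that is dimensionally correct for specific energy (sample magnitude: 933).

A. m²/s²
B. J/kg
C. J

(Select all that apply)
A, B

specific energy has SI base units: m^2 / s^2

Checking each option against m^2 / s^2:
  A. m²/s²: ✓ matches
  B. J/kg: ✓ matches
  C. J: ✗ does not match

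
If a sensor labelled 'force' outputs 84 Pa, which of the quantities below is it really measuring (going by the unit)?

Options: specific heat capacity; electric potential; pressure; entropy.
pressure

force should have units dimensionally equivalent to kg * m / s^2 (e.g. N).
The given unit 'Pa' reduces to kg / (m * s^2). Of the listed options, that is the dimensionality of pressure.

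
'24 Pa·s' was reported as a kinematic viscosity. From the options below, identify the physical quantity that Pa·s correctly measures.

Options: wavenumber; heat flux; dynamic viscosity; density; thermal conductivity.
dynamic viscosity

kinematic viscosity should have units dimensionally equivalent to m^2 / s (e.g. m²/s).
The given unit 'Pa·s' reduces to kg / (m * s). Of the listed options, that is the dimensionality of dynamic viscosity.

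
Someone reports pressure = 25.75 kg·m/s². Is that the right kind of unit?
No

pressure has SI base units: kg / (m * s^2)
kg·m/s² does NOT reduce to kg / (m * s^2); a valid unit for pressure would be e.g. Pa.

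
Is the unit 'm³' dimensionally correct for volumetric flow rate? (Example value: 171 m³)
No

volumetric flow rate has SI base units: m^3 / s
m³ does NOT reduce to m^3 / s; a valid unit for volumetric flow rate would be e.g. m³/s.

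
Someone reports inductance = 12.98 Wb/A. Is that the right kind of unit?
Yes

inductance has SI base units: kg * m^2 / (A^2 * s^2)
Wb/A reduces to the same SI base units, so it is a valid unit for inductance.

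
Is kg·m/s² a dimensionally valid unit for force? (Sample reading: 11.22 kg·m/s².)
Yes

force has SI base units: kg * m / s^2
kg·m/s² reduces to the same SI base units, so it is a valid unit for force.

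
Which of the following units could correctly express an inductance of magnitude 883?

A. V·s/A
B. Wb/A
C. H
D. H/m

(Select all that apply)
A, B, C

inductance has SI base units: kg * m^2 / (A^2 * s^2)

Checking each option against kg * m^2 / (A^2 * s^2):
  A. V·s/A: ✓ matches
  B. Wb/A: ✓ matches
  C. H: ✓ matches
  D. H/m: ✗ does not match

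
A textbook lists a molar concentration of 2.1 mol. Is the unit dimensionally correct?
No

molar concentration has SI base units: mol / m^3
mol does NOT reduce to mol / m^3; a valid unit for molar concentration would be e.g. mol/m³.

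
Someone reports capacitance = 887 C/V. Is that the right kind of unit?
Yes

capacitance has SI base units: A^2 * s^4 / (kg * m^2)
C/V reduces to the same SI base units, so it is a valid unit for capacitance.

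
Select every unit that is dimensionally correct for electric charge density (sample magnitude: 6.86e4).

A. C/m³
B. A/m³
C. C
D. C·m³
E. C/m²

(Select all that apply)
A

electric charge density has SI base units: A * s / m^3

Checking each option against A * s / m^3:
  A. C/m³: ✓ matches
  B. A/m³: ✗ does not match
  C. C: ✗ does not match
  D. C·m³: ✗ does not match
  E. C/m²: ✗ does not match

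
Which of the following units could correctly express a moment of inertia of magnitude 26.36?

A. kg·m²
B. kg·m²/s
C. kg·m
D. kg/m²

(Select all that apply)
A

moment of inertia has SI base units: kg * m^2

Checking each option against kg * m^2:
  A. kg·m²: ✓ matches
  B. kg·m²/s: ✗ does not match
  C. kg·m: ✗ does not match
  D. kg/m²: ✗ does not match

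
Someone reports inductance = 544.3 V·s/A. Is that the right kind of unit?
Yes

inductance has SI base units: kg * m^2 / (A^2 * s^2)
V·s/A reduces to the same SI base units, so it is a valid unit for inductance.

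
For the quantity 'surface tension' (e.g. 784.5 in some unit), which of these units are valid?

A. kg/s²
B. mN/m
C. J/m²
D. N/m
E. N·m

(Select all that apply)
A, B, C, D

surface tension has SI base units: kg / s^2

Checking each option against kg / s^2:
  A. kg/s²: ✓ matches
  B. mN/m: ✓ matches
  C. J/m²: ✓ matches
  D. N/m: ✓ matches
  E. N·m: ✗ does not match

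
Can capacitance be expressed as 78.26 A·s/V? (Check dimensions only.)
Yes

capacitance has SI base units: A^2 * s^4 / (kg * m^2)
A·s/V reduces to the same SI base units, so it is a valid unit for capacitance.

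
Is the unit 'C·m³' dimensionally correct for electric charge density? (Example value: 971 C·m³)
No

electric charge density has SI base units: A * s / m^3
C·m³ does NOT reduce to A * s / m^3; a valid unit for electric charge density would be e.g. C/m³.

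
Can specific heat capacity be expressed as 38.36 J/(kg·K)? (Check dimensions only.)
Yes

specific heat capacity has SI base units: m^2 / (s^2 * K)
J/(kg·K) reduces to the same SI base units, so it is a valid unit for specific heat capacity.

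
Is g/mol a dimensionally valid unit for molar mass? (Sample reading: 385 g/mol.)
Yes

molar mass has SI base units: kg / mol
g/mol reduces to the same SI base units, so it is a valid unit for molar mass.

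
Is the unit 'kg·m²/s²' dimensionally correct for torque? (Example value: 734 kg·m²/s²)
Yes

torque has SI base units: kg * m^2 / s^2
kg·m²/s² reduces to the same SI base units, so it is a valid unit for torque.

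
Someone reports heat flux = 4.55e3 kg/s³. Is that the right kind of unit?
Yes

heat flux has SI base units: kg / s^3
kg/s³ reduces to the same SI base units, so it is a valid unit for heat flux.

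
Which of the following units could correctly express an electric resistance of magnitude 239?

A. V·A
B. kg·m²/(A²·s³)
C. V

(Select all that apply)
B

electric resistance has SI base units: kg * m^2 / (A^2 * s^3)

Checking each option against kg * m^2 / (A^2 * s^3):
  A. V·A: ✗ does not match
  B. kg·m²/(A²·s³): ✓ matches
  C. V: ✗ does not match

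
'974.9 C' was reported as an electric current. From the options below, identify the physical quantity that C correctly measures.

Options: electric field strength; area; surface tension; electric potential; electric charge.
electric charge

electric current should have units dimensionally equivalent to A (e.g. A).
The given unit 'C' reduces to A * s. Of the listed options, that is the dimensionality of electric charge.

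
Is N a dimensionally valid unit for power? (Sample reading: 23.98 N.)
No

power has SI base units: kg * m^2 / s^3
N does NOT reduce to kg * m^2 / s^3; a valid unit for power would be e.g. W.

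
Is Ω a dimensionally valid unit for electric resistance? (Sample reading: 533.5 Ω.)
Yes

electric resistance has SI base units: kg * m^2 / (A^2 * s^3)
Ω reduces to the same SI base units, so it is a valid unit for electric resistance.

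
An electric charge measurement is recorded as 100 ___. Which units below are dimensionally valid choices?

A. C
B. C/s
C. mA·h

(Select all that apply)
A, C

electric charge has SI base units: A * s

Checking each option against A * s:
  A. C: ✓ matches
  B. C/s: ✗ does not match
  C. mA·h: ✓ matches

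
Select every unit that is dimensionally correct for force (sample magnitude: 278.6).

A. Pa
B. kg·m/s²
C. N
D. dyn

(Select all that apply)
B, C, D

force has SI base units: kg * m / s^2

Checking each option against kg * m / s^2:
  A. Pa: ✗ does not match
  B. kg·m/s²: ✓ matches
  C. N: ✓ matches
  D. dyn: ✓ matches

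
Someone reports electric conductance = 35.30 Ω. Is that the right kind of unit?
No

electric conductance has SI base units: A^2 * s^3 / (kg * m^2)
Ω does NOT reduce to A^2 * s^3 / (kg * m^2); a valid unit for electric conductance would be e.g. S.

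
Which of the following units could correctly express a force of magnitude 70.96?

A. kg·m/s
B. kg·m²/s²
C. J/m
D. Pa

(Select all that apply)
C

force has SI base units: kg * m / s^2

Checking each option against kg * m / s^2:
  A. kg·m/s: ✗ does not match
  B. kg·m²/s²: ✗ does not match
  C. J/m: ✓ matches
  D. Pa: ✗ does not match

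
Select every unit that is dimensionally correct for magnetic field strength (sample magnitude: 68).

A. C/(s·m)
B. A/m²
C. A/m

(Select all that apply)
A, C

magnetic field strength has SI base units: A / m

Checking each option against A / m:
  A. C/(s·m): ✓ matches
  B. A/m²: ✗ does not match
  C. A/m: ✓ matches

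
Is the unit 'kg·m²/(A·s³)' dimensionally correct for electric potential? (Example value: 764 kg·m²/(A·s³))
Yes

electric potential has SI base units: kg * m^2 / (A * s^3)
kg·m²/(A·s³) reduces to the same SI base units, so it is a valid unit for electric potential.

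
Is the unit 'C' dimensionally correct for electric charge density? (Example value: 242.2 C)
No

electric charge density has SI base units: A * s / m^3
C does NOT reduce to A * s / m^3; a valid unit for electric charge density would be e.g. C/m³.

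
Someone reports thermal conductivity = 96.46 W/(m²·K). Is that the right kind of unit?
No

thermal conductivity has SI base units: kg * m / (s^3 * K)
W/(m²·K) does NOT reduce to kg * m / (s^3 * K); a valid unit for thermal conductivity would be e.g. W/(m·K).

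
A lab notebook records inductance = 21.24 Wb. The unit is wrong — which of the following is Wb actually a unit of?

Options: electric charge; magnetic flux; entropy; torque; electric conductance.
magnetic flux

inductance should have units dimensionally equivalent to kg * m^2 / (A^2 * s^2) (e.g. H).
The given unit 'Wb' reduces to kg * m^2 / (A * s^2). Of the listed options, that is the dimensionality of magnetic flux.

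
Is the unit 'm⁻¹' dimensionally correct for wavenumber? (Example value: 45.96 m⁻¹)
Yes

wavenumber has SI base units: 1 / m
m⁻¹ reduces to the same SI base units, so it is a valid unit for wavenumber.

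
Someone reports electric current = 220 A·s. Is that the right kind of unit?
No

electric current has SI base units: A
A·s does NOT reduce to A; a valid unit for electric current would be e.g. A.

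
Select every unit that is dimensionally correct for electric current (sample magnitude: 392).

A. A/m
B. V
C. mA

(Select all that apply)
C

electric current has SI base units: A

Checking each option against A:
  A. A/m: ✗ does not match
  B. V: ✗ does not match
  C. mA: ✓ matches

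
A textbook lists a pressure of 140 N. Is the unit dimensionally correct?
No

pressure has SI base units: kg / (m * s^2)
N does NOT reduce to kg / (m * s^2); a valid unit for pressure would be e.g. Pa.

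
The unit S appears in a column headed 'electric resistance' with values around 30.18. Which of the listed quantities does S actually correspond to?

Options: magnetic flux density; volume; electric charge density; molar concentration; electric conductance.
electric conductance

electric resistance should have units dimensionally equivalent to kg * m^2 / (A^2 * s^3) (e.g. Ω).
The given unit 'S' reduces to A^2 * s^3 / (kg * m^2). Of the listed options, that is the dimensionality of electric conductance.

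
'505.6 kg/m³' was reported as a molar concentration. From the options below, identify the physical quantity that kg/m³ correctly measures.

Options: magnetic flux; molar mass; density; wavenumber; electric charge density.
density

molar concentration should have units dimensionally equivalent to mol / m^3 (e.g. mol/m³).
The given unit 'kg/m³' reduces to kg / m^3. Of the listed options, that is the dimensionality of density.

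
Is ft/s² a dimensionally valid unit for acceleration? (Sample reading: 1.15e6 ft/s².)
Yes

acceleration has SI base units: m / s^2
ft/s² reduces to the same SI base units, so it is a valid unit for acceleration.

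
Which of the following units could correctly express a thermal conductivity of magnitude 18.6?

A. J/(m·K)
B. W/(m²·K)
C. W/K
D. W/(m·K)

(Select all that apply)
D

thermal conductivity has SI base units: kg * m / (s^3 * K)

Checking each option against kg * m / (s^3 * K):
  A. J/(m·K): ✗ does not match
  B. W/(m²·K): ✗ does not match
  C. W/K: ✗ does not match
  D. W/(m·K): ✓ matches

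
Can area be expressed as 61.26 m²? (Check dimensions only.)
Yes

area has SI base units: m^2
m² reduces to the same SI base units, so it is a valid unit for area.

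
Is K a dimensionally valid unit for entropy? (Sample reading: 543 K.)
No

entropy has SI base units: kg * m^2 / (s^2 * K)
K does NOT reduce to kg * m^2 / (s^2 * K); a valid unit for entropy would be e.g. J/K.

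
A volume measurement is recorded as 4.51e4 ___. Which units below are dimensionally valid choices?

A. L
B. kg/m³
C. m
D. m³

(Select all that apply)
A, D

volume has SI base units: m^3

Checking each option against m^3:
  A. L: ✓ matches
  B. kg/m³: ✗ does not match
  C. m: ✗ does not match
  D. m³: ✓ matches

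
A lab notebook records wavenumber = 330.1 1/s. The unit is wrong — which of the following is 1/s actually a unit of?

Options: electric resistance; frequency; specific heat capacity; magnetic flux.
frequency

wavenumber should have units dimensionally equivalent to 1 / m (e.g. 1/m).
The given unit '1/s' reduces to 1 / s. Of the listed options, that is the dimensionality of frequency.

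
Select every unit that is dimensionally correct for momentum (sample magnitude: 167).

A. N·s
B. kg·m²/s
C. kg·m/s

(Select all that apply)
A, C

momentum has SI base units: kg * m / s

Checking each option against kg * m / s:
  A. N·s: ✓ matches
  B. kg·m²/s: ✗ does not match
  C. kg·m/s: ✓ matches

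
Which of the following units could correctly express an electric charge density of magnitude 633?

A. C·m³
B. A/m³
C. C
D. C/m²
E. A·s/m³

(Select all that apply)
E

electric charge density has SI base units: A * s / m^3

Checking each option against A * s / m^3:
  A. C·m³: ✗ does not match
  B. A/m³: ✗ does not match
  C. C: ✗ does not match
  D. C/m²: ✗ does not match
  E. A·s/m³: ✓ matches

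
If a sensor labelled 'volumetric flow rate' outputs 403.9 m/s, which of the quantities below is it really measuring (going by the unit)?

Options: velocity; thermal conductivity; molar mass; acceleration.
velocity

volumetric flow rate should have units dimensionally equivalent to m^3 / s (e.g. m³/s).
The given unit 'm/s' reduces to m / s. Of the listed options, that is the dimensionality of velocity.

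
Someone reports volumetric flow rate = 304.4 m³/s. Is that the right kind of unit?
Yes

volumetric flow rate has SI base units: m^3 / s
m³/s reduces to the same SI base units, so it is a valid unit for volumetric flow rate.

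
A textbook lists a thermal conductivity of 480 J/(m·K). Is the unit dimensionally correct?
No

thermal conductivity has SI base units: kg * m / (s^3 * K)
J/(m·K) does NOT reduce to kg * m / (s^3 * K); a valid unit for thermal conductivity would be e.g. W/(m·K).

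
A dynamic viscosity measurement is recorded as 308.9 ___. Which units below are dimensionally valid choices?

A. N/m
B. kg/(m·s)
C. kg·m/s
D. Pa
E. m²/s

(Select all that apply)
B

dynamic viscosity has SI base units: kg / (m * s)

Checking each option against kg / (m * s):
  A. N/m: ✗ does not match
  B. kg/(m·s): ✓ matches
  C. kg·m/s: ✗ does not match
  D. Pa: ✗ does not match
  E. m²/s: ✗ does not match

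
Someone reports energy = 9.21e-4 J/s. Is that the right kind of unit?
No

energy has SI base units: kg * m^2 / s^2
J/s does NOT reduce to kg * m^2 / s^2; a valid unit for energy would be e.g. J.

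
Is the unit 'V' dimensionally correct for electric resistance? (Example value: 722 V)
No

electric resistance has SI base units: kg * m^2 / (A^2 * s^3)
V does NOT reduce to kg * m^2 / (A^2 * s^3); a valid unit for electric resistance would be e.g. Ω.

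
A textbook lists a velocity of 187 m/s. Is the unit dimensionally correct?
Yes

velocity has SI base units: m / s
m/s reduces to the same SI base units, so it is a valid unit for velocity.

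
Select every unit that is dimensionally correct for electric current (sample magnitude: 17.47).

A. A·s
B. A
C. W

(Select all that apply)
B

electric current has SI base units: A

Checking each option against A:
  A. A·s: ✗ does not match
  B. A: ✓ matches
  C. W: ✗ does not match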